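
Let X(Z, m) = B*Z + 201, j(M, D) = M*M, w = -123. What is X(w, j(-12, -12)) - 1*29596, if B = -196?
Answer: -5287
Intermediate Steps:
j(M, D) = M²
X(Z, m) = 201 - 196*Z (X(Z, m) = -196*Z + 201 = 201 - 196*Z)
X(w, j(-12, -12)) - 1*29596 = (201 - 196*(-123)) - 1*29596 = (201 + 24108) - 29596 = 24309 - 29596 = -5287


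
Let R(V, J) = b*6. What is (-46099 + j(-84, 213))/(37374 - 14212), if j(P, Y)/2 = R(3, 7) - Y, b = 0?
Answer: -46525/23162 ≈ -2.0087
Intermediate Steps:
R(V, J) = 0 (R(V, J) = 0*6 = 0)
j(P, Y) = -2*Y (j(P, Y) = 2*(0 - Y) = 2*(-Y) = -2*Y)
(-46099 + j(-84, 213))/(37374 - 14212) = (-46099 - 2*213)/(37374 - 14212) = (-46099 - 426)/23162 = -46525*1/23162 = -46525/23162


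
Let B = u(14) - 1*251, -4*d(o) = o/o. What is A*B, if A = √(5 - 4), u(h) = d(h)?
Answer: -1005/4 ≈ -251.25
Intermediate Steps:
d(o) = -¼ (d(o) = -o/(4*o) = -¼*1 = -¼)
u(h) = -¼
B = -1005/4 (B = -¼ - 1*251 = -¼ - 251 = -1005/4 ≈ -251.25)
A = 1 (A = √1 = 1)
A*B = 1*(-1005/4) = -1005/4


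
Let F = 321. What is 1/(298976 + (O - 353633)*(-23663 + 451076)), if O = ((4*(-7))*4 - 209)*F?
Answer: -1/195188105386 ≈ -5.1233e-12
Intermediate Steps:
O = -103041 (O = ((4*(-7))*4 - 209)*321 = (-28*4 - 209)*321 = (-112 - 209)*321 = -321*321 = -103041)
1/(298976 + (O - 353633)*(-23663 + 451076)) = 1/(298976 + (-103041 - 353633)*(-23663 + 451076)) = 1/(298976 - 456674*427413) = 1/(298976 - 195188404362) = 1/(-195188105386) = -1/195188105386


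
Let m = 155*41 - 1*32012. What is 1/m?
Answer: -1/25657 ≈ -3.8976e-5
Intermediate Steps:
m = -25657 (m = 6355 - 32012 = -25657)
1/m = 1/(-25657) = -1/25657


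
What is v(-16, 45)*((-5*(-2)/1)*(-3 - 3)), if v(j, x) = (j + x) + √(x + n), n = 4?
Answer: -2160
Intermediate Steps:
v(j, x) = j + x + √(4 + x) (v(j, x) = (j + x) + √(x + 4) = (j + x) + √(4 + x) = j + x + √(4 + x))
v(-16, 45)*((-5*(-2)/1)*(-3 - 3)) = (-16 + 45 + √(4 + 45))*((-5*(-2)/1)*(-3 - 3)) = (-16 + 45 + √49)*((10*1)*(-6)) = (-16 + 45 + 7)*(10*(-6)) = 36*(-60) = -2160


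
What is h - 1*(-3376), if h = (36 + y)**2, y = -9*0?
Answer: 4672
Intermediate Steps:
y = 0
h = 1296 (h = (36 + 0)**2 = 36**2 = 1296)
h - 1*(-3376) = 1296 - 1*(-3376) = 1296 + 3376 = 4672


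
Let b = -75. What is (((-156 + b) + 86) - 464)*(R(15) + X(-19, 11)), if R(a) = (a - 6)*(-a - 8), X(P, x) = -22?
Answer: 139461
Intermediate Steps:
R(a) = (-8 - a)*(-6 + a) (R(a) = (-6 + a)*(-8 - a) = (-8 - a)*(-6 + a))
(((-156 + b) + 86) - 464)*(R(15) + X(-19, 11)) = (((-156 - 75) + 86) - 464)*((48 - 1*15² - 2*15) - 22) = ((-231 + 86) - 464)*((48 - 1*225 - 30) - 22) = (-145 - 464)*((48 - 225 - 30) - 22) = -609*(-207 - 22) = -609*(-229) = 139461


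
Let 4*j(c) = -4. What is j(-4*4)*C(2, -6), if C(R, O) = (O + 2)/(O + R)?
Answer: -1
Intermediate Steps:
j(c) = -1 (j(c) = (¼)*(-4) = -1)
C(R, O) = (2 + O)/(O + R)
j(-4*4)*C(2, -6) = -(2 - 6)/(-6 + 2) = -(-4)/(-4) = -(-1)*(-4)/4 = -1*1 = -1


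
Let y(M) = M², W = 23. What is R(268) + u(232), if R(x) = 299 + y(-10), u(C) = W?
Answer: 422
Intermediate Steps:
u(C) = 23
R(x) = 399 (R(x) = 299 + (-10)² = 299 + 100 = 399)
R(268) + u(232) = 399 + 23 = 422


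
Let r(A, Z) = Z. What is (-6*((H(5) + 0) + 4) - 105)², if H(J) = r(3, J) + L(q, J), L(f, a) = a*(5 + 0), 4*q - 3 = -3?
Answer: 95481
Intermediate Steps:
q = 0 (q = ¾ + (¼)*(-3) = ¾ - ¾ = 0)
L(f, a) = 5*a (L(f, a) = a*5 = 5*a)
H(J) = 6*J (H(J) = J + 5*J = 6*J)
(-6*((H(5) + 0) + 4) - 105)² = (-6*((6*5 + 0) + 4) - 105)² = (-6*((30 + 0) + 4) - 105)² = (-6*(30 + 4) - 105)² = (-6*34 - 105)² = (-204 - 105)² = (-309)² = 95481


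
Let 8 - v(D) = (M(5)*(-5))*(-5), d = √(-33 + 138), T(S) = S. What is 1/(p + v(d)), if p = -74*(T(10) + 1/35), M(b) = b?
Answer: -35/30069 ≈ -0.0011640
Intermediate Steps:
d = √105 ≈ 10.247
v(D) = -117 (v(D) = 8 - 5*(-5)*(-5) = 8 - (-25)*(-5) = 8 - 1*125 = 8 - 125 = -117)
p = -25974/35 (p = -74*(10 + 1/35) = -74*351/35 = -25974/35 ≈ -742.11)
1/(p + v(d)) = 1/(-25974/35 - 117) = 1/(-30069/35) = -35/30069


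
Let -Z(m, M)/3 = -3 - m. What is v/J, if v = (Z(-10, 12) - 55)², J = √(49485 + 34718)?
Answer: 5776*√84203/84203 ≈ 19.905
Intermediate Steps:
Z(m, M) = 9 + 3*m (Z(m, M) = -3*(-3 - m) = 9 + 3*m)
J = √84203 ≈ 290.18
v = 5776 (v = ((9 + 3*(-10)) - 55)² = ((9 - 30) - 55)² = (-21 - 55)² = (-76)² = 5776)
v/J = 5776/(√84203) = 5776*(√84203/84203) = 5776*√84203/84203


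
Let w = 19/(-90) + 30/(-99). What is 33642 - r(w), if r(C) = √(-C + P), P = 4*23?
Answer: 33642 - √10074790/330 ≈ 33632.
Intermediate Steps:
P = 92
w = -509/990 (w = 19*(-1/90) + 30*(-1/99) = -19/90 - 10/33 = -509/990 ≈ -0.51414)
r(C) = √(92 - C) (r(C) = √(-C + 92) = √(92 - C))
33642 - r(w) = 33642 - √(92 - 1*(-509/990)) = 33642 - √(92 + 509/990) = 33642 - √(91589/990) = 33642 - √10074790/330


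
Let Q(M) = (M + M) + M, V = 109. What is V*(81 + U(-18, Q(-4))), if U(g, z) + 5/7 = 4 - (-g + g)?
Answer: 64310/7 ≈ 9187.1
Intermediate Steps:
Q(M) = 3*M (Q(M) = 2*M + M = 3*M)
U(g, z) = 23/7 (U(g, z) = -5/7 + (4 - (-g + g)) = -5/7 + (4 - 1*0) = -5/7 + (4 + 0) = -5/7 + 4 = 23/7)
V*(81 + U(-18, Q(-4))) = 109*(81 + 23/7) = 109*(590/7) = 64310/7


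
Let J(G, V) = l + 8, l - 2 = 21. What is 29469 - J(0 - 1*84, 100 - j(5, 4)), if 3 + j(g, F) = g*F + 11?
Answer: 29438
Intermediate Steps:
j(g, F) = 8 + F*g (j(g, F) = -3 + (g*F + 11) = -3 + (F*g + 11) = -3 + (11 + F*g) = 8 + F*g)
l = 23 (l = 2 + 21 = 23)
J(G, V) = 31 (J(G, V) = 23 + 8 = 31)
29469 - J(0 - 1*84, 100 - j(5, 4)) = 29469 - 1*31 = 29469 - 31 = 29438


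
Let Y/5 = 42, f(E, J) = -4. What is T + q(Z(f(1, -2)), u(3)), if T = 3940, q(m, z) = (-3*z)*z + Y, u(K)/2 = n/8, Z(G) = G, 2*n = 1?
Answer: 265597/64 ≈ 4150.0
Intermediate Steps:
n = ½ (n = (½)*1 = ½ ≈ 0.50000)
Y = 210 (Y = 5*42 = 210)
u(K) = ⅛ (u(K) = 2*((½)/8) = 2*((½)*(⅛)) = 2*(1/16) = ⅛)
q(m, z) = 210 - 3*z² (q(m, z) = (-3*z)*z + 210 = -3*z² + 210 = 210 - 3*z²)
T + q(Z(f(1, -2)), u(3)) = 3940 + (210 - 3*(⅛)²) = 3940 + (210 - 3*1/64) = 3940 + (210 - 3/64) = 3940 + 13437/64 = 265597/64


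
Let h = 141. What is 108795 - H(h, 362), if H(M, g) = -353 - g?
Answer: 109510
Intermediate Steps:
108795 - H(h, 362) = 108795 - (-353 - 1*362) = 108795 - (-353 - 362) = 108795 - 1*(-715) = 108795 + 715 = 109510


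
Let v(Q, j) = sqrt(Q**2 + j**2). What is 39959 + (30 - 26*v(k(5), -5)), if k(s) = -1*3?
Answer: 39989 - 26*sqrt(34) ≈ 39837.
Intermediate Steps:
k(s) = -3
39959 + (30 - 26*v(k(5), -5)) = 39959 + (30 - 26*sqrt((-3)**2 + (-5)**2)) = 39959 + (30 - 26*sqrt(9 + 25)) = 39959 + (30 - 26*sqrt(34)) = 39989 - 26*sqrt(34)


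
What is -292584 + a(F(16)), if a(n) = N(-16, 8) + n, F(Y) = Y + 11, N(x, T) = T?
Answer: -292549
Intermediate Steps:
F(Y) = 11 + Y
a(n) = 8 + n
-292584 + a(F(16)) = -292584 + (8 + (11 + 16)) = -292584 + (8 + 27) = -292584 + 35 = -292549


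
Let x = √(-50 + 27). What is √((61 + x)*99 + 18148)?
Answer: √(24187 + 99*I*√23) ≈ 155.53 + 1.526*I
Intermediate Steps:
x = I*√23 (x = √(-23) = I*√23 ≈ 4.7958*I)
√((61 + x)*99 + 18148) = √((61 + I*√23)*99 + 18148) = √((6039 + 99*I*√23) + 18148) = √(24187 + 99*I*√23)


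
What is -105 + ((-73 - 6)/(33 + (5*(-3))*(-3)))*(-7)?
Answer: -7637/78 ≈ -97.910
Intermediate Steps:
-105 + ((-73 - 6)/(33 + (5*(-3))*(-3)))*(-7) = -105 - 79/(33 - 15*(-3))*(-7) = -105 - 79/(33 + 45)*(-7) = -105 - 79/78*(-7) = -105 + 553/78 = -7637/78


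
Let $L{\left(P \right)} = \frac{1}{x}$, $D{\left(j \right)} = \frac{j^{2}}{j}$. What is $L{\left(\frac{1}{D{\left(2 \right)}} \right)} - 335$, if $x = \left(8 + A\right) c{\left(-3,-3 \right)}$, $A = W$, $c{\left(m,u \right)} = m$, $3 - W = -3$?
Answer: $- \frac{14071}{42} \approx -335.02$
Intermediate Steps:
$W = 6$ ($W = 3 - -3 = 3 + 3 = 6$)
$A = 6$
$D{\left(j \right)} = j$
$x = -42$ ($x = \left(8 + 6\right) \left(-3\right) = 14 \left(-3\right) = -42$)
$L{\left(P \right)} = - \frac{1}{42}$ ($L{\left(P \right)} = \frac{1}{-42} = - \frac{1}{42}$)
$L{\left(\frac{1}{D{\left(2 \right)}} \right)} - 335 = - \frac{1}{42} - 335 = - \frac{14071}{42}$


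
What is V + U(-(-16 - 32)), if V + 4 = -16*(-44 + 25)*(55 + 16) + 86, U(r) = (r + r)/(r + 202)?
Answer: 2708298/125 ≈ 21666.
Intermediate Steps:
U(r) = 2*r/(202 + r) (U(r) = (2*r)/(202 + r) = 2*r/(202 + r))
V = 21666 (V = -4 + (-16*(-44 + 25)*(55 + 16) + 86) = -4 + (-(-304)*71 + 86) = -4 + (-16*(-1349) + 86) = -4 + (21584 + 86) = -4 + 21670 = 21666)
V + U(-(-16 - 32)) = 21666 + 2*(-(-16 - 32))/(202 - (-16 - 32)) = 21666 + 2*(-1*(-48))/(202 - 1*(-48)) = 21666 + 2*48/(202 + 48) = 21666 + 2*48/250 = 21666 + 2*48*(1/250) = 21666 + 48/125 = 2708298/125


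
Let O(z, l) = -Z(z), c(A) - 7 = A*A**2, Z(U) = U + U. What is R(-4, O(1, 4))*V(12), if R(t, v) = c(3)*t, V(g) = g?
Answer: -1632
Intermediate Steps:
Z(U) = 2*U
c(A) = 7 + A**3 (c(A) = 7 + A*A**2 = 7 + A**3)
O(z, l) = -2*z
R(t, v) = 34*t (R(t, v) = (7 + 3**3)*t = (7 + 27)*t = 34*t)
R(-4, O(1, 4))*V(12) = (34*(-4))*12 = -136*12 = -1632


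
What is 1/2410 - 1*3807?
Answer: -9174869/2410 ≈ -3807.0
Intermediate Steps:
1/2410 - 1*3807 = 1/2410 - 3807 = -9174869/2410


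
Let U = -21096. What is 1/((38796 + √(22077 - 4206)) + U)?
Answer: 5900/104424043 - √17871/313272129 ≈ 5.6074e-5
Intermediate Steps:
1/((38796 + √(22077 - 4206)) + U) = 1/((38796 + √(22077 - 4206)) - 21096) = 1/((38796 + √17871) - 21096) = 1/(17700 + √17871)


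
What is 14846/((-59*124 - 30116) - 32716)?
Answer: -571/2698 ≈ -0.21164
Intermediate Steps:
14846/((-59*124 - 30116) - 32716) = 14846/((-7316 - 30116) - 32716) = 14846/(-37432 - 32716) = 14846/(-70148) = 14846*(-1/70148) = -571/2698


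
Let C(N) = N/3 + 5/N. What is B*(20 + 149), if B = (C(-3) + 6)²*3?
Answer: 16900/3 ≈ 5633.3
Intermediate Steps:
C(N) = 5/N + N/3 (C(N) = N*(⅓) + 5/N = N/3 + 5/N = 5/N + N/3)
B = 100/3 (B = ((5/(-3) + (⅓)*(-3)) + 6)²*3 = ((5*(-⅓) - 1) + 6)²*3 = ((-5/3 - 1) + 6)²*3 = (-8/3 + 6)²*3 = (10/3)²*3 = (100/9)*3 = 100/3 ≈ 33.333)
B*(20 + 149) = 100*(20 + 149)/3 = (100/3)*169 = 16900/3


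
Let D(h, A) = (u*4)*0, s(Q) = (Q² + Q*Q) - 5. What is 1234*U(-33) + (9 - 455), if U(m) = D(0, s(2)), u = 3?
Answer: -446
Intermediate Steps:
s(Q) = -5 + 2*Q² (s(Q) = (Q² + Q²) - 5 = 2*Q² - 5 = -5 + 2*Q²)
D(h, A) = 0 (D(h, A) = (3*4)*0 = 12*0 = 0)
U(m) = 0
1234*U(-33) + (9 - 455) = 1234*0 + (9 - 455) = 0 - 446 = -446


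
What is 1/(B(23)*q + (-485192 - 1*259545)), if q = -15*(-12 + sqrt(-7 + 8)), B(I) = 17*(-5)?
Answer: -1/758762 ≈ -1.3179e-6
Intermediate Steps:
B(I) = -85
q = 165 (q = -15*(-12 + sqrt(1)) = -15*(-12 + 1) = -15*(-11) = 165)
1/(B(23)*q + (-485192 - 1*259545)) = 1/(-85*165 + (-485192 - 1*259545)) = 1/(-14025 + (-485192 - 259545)) = 1/(-14025 - 744737) = 1/(-758762) = -1/758762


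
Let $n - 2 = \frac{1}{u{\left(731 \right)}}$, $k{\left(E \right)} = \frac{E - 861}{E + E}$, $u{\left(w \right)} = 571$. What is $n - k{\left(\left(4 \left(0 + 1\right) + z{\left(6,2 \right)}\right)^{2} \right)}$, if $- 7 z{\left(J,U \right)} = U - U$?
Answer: $\frac{519071}{18272} \approx 28.408$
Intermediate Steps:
$z{\left(J,U \right)} = 0$ ($z{\left(J,U \right)} = - \frac{U - U}{7} = \left(- \frac{1}{7}\right) 0 = 0$)
$k{\left(E \right)} = \frac{-861 + E}{2 E}$
$n = \frac{1143}{571}$ ($n = 2 + \frac{1}{571} = \frac{1143}{571} \approx 2.0018$)
$n - k{\left(\left(4 \left(0 + 1\right) + z{\left(6,2 \right)}\right)^{2} \right)} = \frac{1143}{571} - \frac{-861 + \left(4 \left(0 + 1\right) + 0\right)^{2}}{2 \left(4 \left(0 + 1\right) + 0\right)^{2}} = \frac{1143}{571} - \frac{-861 + \left(4 \cdot 1 + 0\right)^{2}}{2 \left(4 \cdot 1 + 0\right)^{2}} = \frac{1143}{571} - \frac{-861 + \left(4 + 0\right)^{2}}{2 \left(4 + 0\right)^{2}} = \frac{1143}{571} - \frac{-861 + 4^{2}}{2 \cdot 4^{2}} = \frac{1143}{571} - \frac{-861 + 16}{2 \cdot 16} = \frac{1143}{571} - \frac{1}{2} \cdot \frac{1}{16} \left(-845\right) = \frac{1143}{571} - - \frac{845}{32} = \frac{1143}{571} + \frac{845}{32} = \frac{519071}{18272}$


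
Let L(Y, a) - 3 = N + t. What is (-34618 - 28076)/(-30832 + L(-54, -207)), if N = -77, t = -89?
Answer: 62694/30995 ≈ 2.0227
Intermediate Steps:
L(Y, a) = -163 (L(Y, a) = 3 + (-77 - 89) = 3 - 166 = -163)
(-34618 - 28076)/(-30832 + L(-54, -207)) = (-34618 - 28076)/(-30832 - 163) = -62694/(-30995) = -62694*(-1/30995) = 62694/30995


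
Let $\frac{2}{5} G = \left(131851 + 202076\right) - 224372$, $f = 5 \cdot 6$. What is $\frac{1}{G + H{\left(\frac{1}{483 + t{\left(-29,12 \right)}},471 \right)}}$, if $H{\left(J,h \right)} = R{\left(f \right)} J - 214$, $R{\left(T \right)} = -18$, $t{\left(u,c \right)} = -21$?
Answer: $\frac{154}{42145713} \approx 3.654 \cdot 10^{-6}$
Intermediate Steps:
$f = 30$
$G = \frac{547775}{2}$ ($G = \frac{5 \left(\left(131851 + 202076\right) - 224372\right)}{2} = \frac{5 \left(333927 - 224372\right)}{2} = \frac{5}{2} \cdot 109555 = \frac{547775}{2} \approx 2.7389 \cdot 10^{5}$)
$H{\left(J,h \right)} = -214 - 18 J$ ($H{\left(J,h \right)} = - 18 J - 214 = -214 - 18 J$)
$\frac{1}{G + H{\left(\frac{1}{483 + t{\left(-29,12 \right)}},471 \right)}} = \frac{1}{\frac{547775}{2} - \left(214 + \frac{18}{483 - 21}\right)} = \frac{1}{\frac{547775}{2} - \left(214 + \frac{18}{462}\right)} = \frac{1}{\frac{547775}{2} - \frac{16481}{77}} = \frac{1}{\frac{42145713}{154}} = \frac{154}{42145713}$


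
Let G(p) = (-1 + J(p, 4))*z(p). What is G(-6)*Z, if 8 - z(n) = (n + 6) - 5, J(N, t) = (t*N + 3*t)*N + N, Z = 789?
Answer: 666705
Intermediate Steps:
J(N, t) = N + N*(3*t + N*t) (J(N, t) = (N*t + 3*t)*N + N = (3*t + N*t)*N + N = N*(3*t + N*t) + N = N + N*(3*t + N*t))
z(n) = 7 - n (z(n) = 8 - ((n + 6) - 5) = 8 - ((6 + n) - 5) = 8 - (1 + n) = 8 + (-1 - n) = 7 - n)
G(p) = (-1 + p*(13 + 4*p))*(7 - p) (G(p) = (-1 + p*(1 + 3*4 + p*4))*(7 - p) = (-1 + p*(1 + 12 + 4*p))*(7 - p) = (-1 + p*(13 + 4*p))*(7 - p))
G(-6)*Z = -(-1 - 6*(13 + 4*(-6)))*(-7 - 6)*789 = -1*(-1 - 6*(13 - 24))*(-13)*789 = -1*(-1 - 6*(-11))*(-13)*789 = -1*(-1 + 66)*(-13)*789 = -1*65*(-13)*789 = 845*789 = 666705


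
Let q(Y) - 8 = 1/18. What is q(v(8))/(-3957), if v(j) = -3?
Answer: -145/71226 ≈ -0.0020358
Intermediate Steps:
q(Y) = 145/18 (q(Y) = 8 + 1/18 = 145/18)
q(v(8))/(-3957) = (145/18)/(-3957) = (145/18)*(-1/3957) = -145/71226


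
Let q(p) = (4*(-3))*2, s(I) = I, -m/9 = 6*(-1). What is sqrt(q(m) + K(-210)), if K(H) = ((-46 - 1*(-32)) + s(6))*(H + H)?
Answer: 2*sqrt(834) ≈ 57.758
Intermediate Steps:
m = 54 (m = -54*(-1) = -9*(-6) = 54)
q(p) = -24 (q(p) = -12*2 = -24)
K(H) = -16*H (K(H) = ((-46 - 1*(-32)) + 6)*(H + H) = ((-46 + 32) + 6)*(2*H) = (-14 + 6)*(2*H) = -16*H)
sqrt(q(m) + K(-210)) = sqrt(-24 - 16*(-210)) = sqrt(-24 + 3360) = sqrt(3336) = 2*sqrt(834)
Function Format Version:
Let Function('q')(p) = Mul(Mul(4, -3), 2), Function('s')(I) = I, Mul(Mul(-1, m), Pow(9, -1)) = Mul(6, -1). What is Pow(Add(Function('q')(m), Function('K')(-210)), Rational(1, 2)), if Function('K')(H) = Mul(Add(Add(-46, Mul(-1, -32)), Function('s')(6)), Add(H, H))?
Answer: Mul(2, Pow(834, Rational(1, 2))) ≈ 57.758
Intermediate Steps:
m = 54 (m = Mul(-9, Mul(6, -1)) = Mul(-9, -6) = 54)
Function('q')(p) = -24 (Function('q')(p) = Mul(-12, 2) = -24)
Function('K')(H) = Mul(-16, H) (Function('K')(H) = Mul(Add(Add(-46, Mul(-1, -32)), 6), Add(H, H)) = Mul(Add(Add(-46, 32), 6), Mul(2, H)) = Mul(Add(-14, 6), Mul(2, H)) = Mul(-8, Mul(2, H)) = Mul(-16, H))
Pow(Add(Function('q')(m), Function('K')(-210)), Rational(1, 2)) = Pow(Add(-24, Mul(-16, -210)), Rational(1, 2)) = Pow(Add(-24, 3360), Rational(1, 2)) = Pow(3336, Rational(1, 2)) = Mul(2, Pow(834, Rational(1, 2)))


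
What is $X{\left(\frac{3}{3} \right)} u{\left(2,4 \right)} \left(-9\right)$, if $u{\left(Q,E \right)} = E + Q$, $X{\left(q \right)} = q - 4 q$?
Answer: $162$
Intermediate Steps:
$X{\left(q \right)} = - 3 q$
$X{\left(\frac{3}{3} \right)} u{\left(2,4 \right)} \left(-9\right) = - 3 \cdot \frac{3}{3} \left(4 + 2\right) \left(-9\right) = - 3 \cdot 3 \cdot \frac{1}{3} \cdot 6 \left(-9\right) = \left(-3\right) 1 \cdot 6 \left(-9\right) = \left(-3\right) 6 \left(-9\right) = \left(-18\right) \left(-9\right) = 162$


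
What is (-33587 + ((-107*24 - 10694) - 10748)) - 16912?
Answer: -74509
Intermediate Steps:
(-33587 + ((-107*24 - 10694) - 10748)) - 16912 = (-33587 + ((-2568 - 10694) - 10748)) - 16912 = (-33587 + (-13262 - 10748)) - 16912 = (-33587 - 24010) - 16912 = -57597 - 16912 = -74509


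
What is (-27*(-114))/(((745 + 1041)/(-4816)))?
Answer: -390096/47 ≈ -8299.9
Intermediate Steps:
(-27*(-114))/(((745 + 1041)/(-4816))) = 3078/((1786*(-1/4816))) = 3078/(-893/2408) = 3078*(-2408/893) = -390096/47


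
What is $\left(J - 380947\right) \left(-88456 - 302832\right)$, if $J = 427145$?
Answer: $-18076723024$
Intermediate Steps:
$\left(J - 380947\right) \left(-88456 - 302832\right) = \left(427145 - 380947\right) \left(-88456 - 302832\right) = \left(427145 - 380947\right) \left(-391288\right) = 46198 \left(-391288\right) = -18076723024$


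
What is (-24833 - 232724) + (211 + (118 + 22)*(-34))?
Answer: -262106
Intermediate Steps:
(-24833 - 232724) + (211 + (118 + 22)*(-34)) = -257557 + (211 + 140*(-34)) = -257557 + (211 - 4760) = -257557 - 4549 = -262106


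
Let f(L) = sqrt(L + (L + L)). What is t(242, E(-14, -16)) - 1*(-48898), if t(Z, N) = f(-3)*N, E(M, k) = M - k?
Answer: 48898 + 6*I ≈ 48898.0 + 6.0*I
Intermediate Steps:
f(L) = sqrt(3)*sqrt(L) (f(L) = sqrt(L + 2*L) = sqrt(3*L) = sqrt(3)*sqrt(L))
t(Z, N) = 3*I*N (t(Z, N) = (sqrt(3)*sqrt(-3))*N = (sqrt(3)*(I*sqrt(3)))*N = (3*I)*N = 3*I*N)
t(242, E(-14, -16)) - 1*(-48898) = 3*I*(-14 - 1*(-16)) - 1*(-48898) = 3*I*(-14 + 16) + 48898 = 3*I*2 + 48898 = 6*I + 48898 = 48898 + 6*I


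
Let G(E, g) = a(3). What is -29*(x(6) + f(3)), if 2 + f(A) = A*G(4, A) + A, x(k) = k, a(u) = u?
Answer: -464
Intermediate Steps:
G(E, g) = 3
f(A) = -2 + 4*A (f(A) = -2 + (A*3 + A) = -2 + (3*A + A) = -2 + 4*A)
-29*(x(6) + f(3)) = -29*(6 + (-2 + 4*3)) = -29*(6 + (-2 + 12)) = -29*(6 + 10) = -29*16 = -464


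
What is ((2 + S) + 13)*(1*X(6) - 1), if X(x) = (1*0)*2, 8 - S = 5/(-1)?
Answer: -28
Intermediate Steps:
S = 13 (S = 8 - 5/(-1) = 8 - 5*(-1) = 8 - 1*(-5) = 8 + 5 = 13)
X(x) = 0 (X(x) = 0*2 = 0)
((2 + S) + 13)*(1*X(6) - 1) = ((2 + 13) + 13)*(1*0 - 1) = (15 + 13)*(0 - 1) = 28*(-1) = -28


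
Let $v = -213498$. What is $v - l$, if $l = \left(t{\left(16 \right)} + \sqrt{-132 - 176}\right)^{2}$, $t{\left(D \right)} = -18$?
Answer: $-213514 + 72 i \sqrt{77} \approx -2.1351 \cdot 10^{5} + 631.8 i$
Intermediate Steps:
$l = \left(-18 + 2 i \sqrt{77}\right)^{2}$ ($l = \left(-18 + \sqrt{-132 - 176}\right)^{2} = \left(-18 + \sqrt{-308}\right)^{2} = \left(-18 + 2 i \sqrt{77}\right)^{2} \approx 16.0 - 631.8 i$)
$v - l = -213498 - \left(16 - 72 i \sqrt{77}\right) = -213514 + 72 i \sqrt{77}$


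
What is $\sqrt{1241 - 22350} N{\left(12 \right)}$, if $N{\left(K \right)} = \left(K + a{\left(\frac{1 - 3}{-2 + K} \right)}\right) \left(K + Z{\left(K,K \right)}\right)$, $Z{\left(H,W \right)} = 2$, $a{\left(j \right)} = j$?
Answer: $\frac{826 i \sqrt{21109}}{5} \approx 24002.0 i$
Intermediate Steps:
$N{\left(K \right)} = \left(2 + K\right) \left(K - \frac{2}{-2 + K}\right)$ ($N{\left(K \right)} = \left(K + \frac{1 - 3}{-2 + K}\right) \left(K + 2\right) = \left(K - \frac{2}{-2 + K}\right) \left(2 + K\right) = \left(2 + K\right) \left(K - \frac{2}{-2 + K}\right)$)
$\sqrt{1241 - 22350} N{\left(12 \right)} = \sqrt{1241 - 22350} \frac{-4 + 12^{3} - 72}{-2 + 12} = \sqrt{1241 - 22350} \frac{-4 + 1728 - 72}{10} = \sqrt{1241 - 22350} \cdot \frac{1}{10} \cdot 1652 = \sqrt{-21109} \cdot \frac{826}{5} = i \sqrt{21109} \cdot \frac{826}{5} = \frac{826 i \sqrt{21109}}{5}$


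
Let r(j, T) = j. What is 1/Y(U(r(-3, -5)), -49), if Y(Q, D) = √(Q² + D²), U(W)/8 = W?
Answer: √2977/2977 ≈ 0.018328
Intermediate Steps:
U(W) = 8*W
Y(Q, D) = √(D² + Q²)
1/Y(U(r(-3, -5)), -49) = 1/(√((-49)² + (8*(-3))²)) = 1/(√(2401 + (-24)²)) = 1/(√(2401 + 576)) = 1/(√2977) = √2977/2977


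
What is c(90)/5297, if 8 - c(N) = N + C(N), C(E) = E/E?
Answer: -83/5297 ≈ -0.015669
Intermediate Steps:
C(E) = 1
c(N) = 7 - N (c(N) = 8 - (N + 1) = 8 - (1 + N) = 8 + (-1 - N) = 7 - N)
c(90)/5297 = (7 - 1*90)/5297 = (7 - 90)*(1/5297) = -83*1/5297 = -83/5297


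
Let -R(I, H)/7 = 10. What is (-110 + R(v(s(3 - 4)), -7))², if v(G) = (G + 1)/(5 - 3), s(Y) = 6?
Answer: 32400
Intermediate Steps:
v(G) = ½ + G/2 (v(G) = (1 + G)/2 = (1 + G)*(½) = ½ + G/2)
R(I, H) = -70 (R(I, H) = -7*10 = -70)
(-110 + R(v(s(3 - 4)), -7))² = (-110 - 70)² = (-180)² = 32400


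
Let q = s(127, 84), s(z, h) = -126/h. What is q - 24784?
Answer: -49571/2 ≈ -24786.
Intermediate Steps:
q = -3/2 (q = -126/84 = -126*1/84 = -3/2 ≈ -1.5000)
q - 24784 = -3/2 - 24784 = -49571/2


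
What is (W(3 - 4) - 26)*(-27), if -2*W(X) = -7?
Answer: 1215/2 ≈ 607.50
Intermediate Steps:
W(X) = 7/2 (W(X) = -½*(-7) = 7/2)
(W(3 - 4) - 26)*(-27) = (7/2 - 26)*(-27) = -45/2*(-27) = 1215/2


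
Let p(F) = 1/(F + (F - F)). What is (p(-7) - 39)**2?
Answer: 75076/49 ≈ 1532.2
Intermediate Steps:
p(F) = 1/F (p(F) = 1/(F + 0) = 1/F)
(p(-7) - 39)**2 = (1/(-7) - 39)**2 = (-1/7 - 39)**2 = (-274/7)**2 = 75076/49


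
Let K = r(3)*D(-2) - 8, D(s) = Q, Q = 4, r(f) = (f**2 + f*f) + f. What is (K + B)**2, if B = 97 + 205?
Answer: 142884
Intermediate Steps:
r(f) = f + 2*f**2 (r(f) = (f**2 + f**2) + f = 2*f**2 + f = f + 2*f**2)
D(s) = 4
K = 76 (K = (3*(1 + 2*3))*4 - 8 = (3*(1 + 6))*4 - 8 = (3*7)*4 - 8 = 21*4 - 8 = 84 - 8 = 76)
B = 302
(K + B)**2 = (76 + 302)**2 = 378**2 = 142884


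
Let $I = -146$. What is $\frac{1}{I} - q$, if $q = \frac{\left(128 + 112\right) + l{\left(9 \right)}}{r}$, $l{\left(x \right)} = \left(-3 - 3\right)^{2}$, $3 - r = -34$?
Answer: $- \frac{40333}{5402} \approx -7.4663$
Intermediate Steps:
$r = 37$ ($r = 3 - -34 = 3 + 34 = 37$)
$l{\left(x \right)} = 36$ ($l{\left(x \right)} = \left(-6\right)^{2} = 36$)
$q = \frac{276}{37}$ ($q = \frac{\left(128 + 112\right) + 36}{37} = \left(240 + 36\right) \frac{1}{37} = 276 \cdot \frac{1}{37} = \frac{276}{37} \approx 7.4595$)
$\frac{1}{I} - q = \frac{1}{-146} - \frac{276}{37} = - \frac{1}{146} - \frac{276}{37} = - \frac{40333}{5402}$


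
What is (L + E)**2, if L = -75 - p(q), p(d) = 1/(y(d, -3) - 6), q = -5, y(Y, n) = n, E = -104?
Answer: 2592100/81 ≈ 32001.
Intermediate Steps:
p(d) = -1/9 (p(d) = 1/(-3 - 6) = 1/(-9) = -1/9)
L = -674/9 (L = -75 - 1*(-1/9) = -75 + 1/9 = -674/9 ≈ -74.889)
(L + E)**2 = (-674/9 - 104)**2 = (-1610/9)**2 = 2592100/81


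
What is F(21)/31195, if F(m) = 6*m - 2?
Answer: 124/31195 ≈ 0.0039750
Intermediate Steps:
F(m) = -2 + 6*m
F(21)/31195 = (-2 + 6*21)/31195 = (-2 + 126)*(1/31195) = 124*(1/31195) = 124/31195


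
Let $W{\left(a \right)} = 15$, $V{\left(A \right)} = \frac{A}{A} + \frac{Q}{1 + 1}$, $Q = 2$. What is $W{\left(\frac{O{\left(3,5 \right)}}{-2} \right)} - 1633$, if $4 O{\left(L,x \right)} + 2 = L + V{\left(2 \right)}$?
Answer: $-1618$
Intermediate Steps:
$V{\left(A \right)} = 2$ ($V{\left(A \right)} = \frac{A}{A} + \frac{2}{1 + 1} = 1 + \frac{2}{2} = 1 + 2 \cdot \frac{1}{2} = 1 + 1 = 2$)
$O{\left(L,x \right)} = \frac{L}{4}$ ($O{\left(L,x \right)} = - \frac{1}{2} + \frac{L + 2}{4} = - \frac{1}{2} + \frac{2 + L}{4} = - \frac{1}{2} + \left(\frac{1}{2} + \frac{L}{4}\right) = \frac{L}{4}$)
$W{\left(\frac{O{\left(3,5 \right)}}{-2} \right)} - 1633 = 15 - 1633 = -1618$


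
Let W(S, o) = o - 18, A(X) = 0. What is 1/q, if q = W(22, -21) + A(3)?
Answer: -1/39 ≈ -0.025641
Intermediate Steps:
W(S, o) = -18 + o
q = -39 (q = (-18 - 21) + 0 = -39 + 0 = -39)
1/q = 1/(-39) = -1/39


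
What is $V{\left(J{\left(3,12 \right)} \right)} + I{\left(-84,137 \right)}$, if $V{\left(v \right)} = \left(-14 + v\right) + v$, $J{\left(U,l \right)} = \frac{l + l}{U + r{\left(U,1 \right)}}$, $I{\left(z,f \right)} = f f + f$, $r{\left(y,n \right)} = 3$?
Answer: $18900$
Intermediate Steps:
$I{\left(z,f \right)} = f + f^{2}$ ($I{\left(z,f \right)} = f^{2} + f = f + f^{2}$)
$J{\left(U,l \right)} = \frac{2 l}{3 + U}$ ($J{\left(U,l \right)} = \frac{l + l}{U + 3} = \frac{2 l}{3 + U}$)
$V{\left(v \right)} = -14 + 2 v$
$V{\left(J{\left(3,12 \right)} \right)} + I{\left(-84,137 \right)} = \left(-14 + 2 \cdot 2 \cdot 12 \frac{1}{3 + 3}\right) + 137 \left(1 + 137\right) = \left(-14 + 2 \cdot 2 \cdot 12 \cdot \frac{1}{6}\right) + 137 \cdot 138 = \left(-14 + 2 \cdot 2 \cdot 12 \cdot \frac{1}{6}\right) + 18906 = \left(-14 + 2 \cdot 4\right) + 18906 = \left(-14 + 8\right) + 18906 = -6 + 18906 = 18900$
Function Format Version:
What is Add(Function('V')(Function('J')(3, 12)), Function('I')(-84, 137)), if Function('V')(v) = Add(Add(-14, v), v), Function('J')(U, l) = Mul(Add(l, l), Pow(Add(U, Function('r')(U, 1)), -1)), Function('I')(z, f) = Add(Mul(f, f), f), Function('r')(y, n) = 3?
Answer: 18900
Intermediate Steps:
Function('I')(z, f) = Add(f, Pow(f, 2)) (Function('I')(z, f) = Add(Pow(f, 2), f) = Add(f, Pow(f, 2)))
Function('J')(U, l) = Mul(2, l, Pow(Add(3, U), -1)) (Function('J')(U, l) = Mul(Add(l, l), Pow(Add(U, 3), -1)) = Mul(Mul(2, l), Pow(Add(3, U), -1)) = Mul(2, l, Pow(Add(3, U), -1)))
Function('V')(v) = Add(-14, Mul(2, v))
Add(Function('V')(Function('J')(3, 12)), Function('I')(-84, 137)) = Add(Add(-14, Mul(2, Mul(2, 12, Pow(Add(3, 3), -1)))), Mul(137, Add(1, 137))) = Add(Add(-14, Mul(2, Mul(2, 12, Pow(6, -1)))), Mul(137, 138)) = Add(Add(-14, Mul(2, Mul(2, 12, Rational(1, 6)))), 18906) = Add(Add(-14, Mul(2, 4)), 18906) = Add(Add(-14, 8), 18906) = Add(-6, 18906) = 18900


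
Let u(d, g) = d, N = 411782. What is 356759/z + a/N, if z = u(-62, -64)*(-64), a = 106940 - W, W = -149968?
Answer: 73963172741/816975488 ≈ 90.533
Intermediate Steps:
a = 256908 (a = 106940 - 1*(-149968) = 106940 + 149968 = 256908)
z = 3968 (z = -62*(-64) = 3968)
356759/z + a/N = 356759/3968 + 256908/411782 = 356759*(1/3968) + 256908*(1/411782) = 356759/3968 + 128454/205891 = 73963172741/816975488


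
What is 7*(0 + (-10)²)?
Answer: 700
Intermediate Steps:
7*(0 + (-10)²) = 7*(0 + 100) = 7*100 = 700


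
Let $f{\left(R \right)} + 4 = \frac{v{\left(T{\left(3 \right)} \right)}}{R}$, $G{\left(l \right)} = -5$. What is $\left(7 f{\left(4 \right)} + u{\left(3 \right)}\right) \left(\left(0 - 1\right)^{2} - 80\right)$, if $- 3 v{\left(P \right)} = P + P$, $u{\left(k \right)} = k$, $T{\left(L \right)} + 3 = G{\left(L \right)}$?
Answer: $\frac{3713}{3} \approx 1237.7$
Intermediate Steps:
$T{\left(L \right)} = -8$ ($T{\left(L \right)} = -3 - 5 = -8$)
$v{\left(P \right)} = - \frac{2 P}{3}$ ($v{\left(P \right)} = - \frac{P + P}{3} = - \frac{2 P}{3}$)
$f{\left(R \right)} = -4 + \frac{16}{3 R}$ ($f{\left(R \right)} = -4 + \frac{\left(- \frac{2}{3}\right) \left(-8\right)}{R} = -4 + \frac{16}{3 R}$)
$\left(7 f{\left(4 \right)} + u{\left(3 \right)}\right) \left(\left(0 - 1\right)^{2} - 80\right) = \left(7 \left(-4 + \frac{16}{3 \cdot 4}\right) + 3\right) \left(\left(0 - 1\right)^{2} - 80\right) = \left(7 \left(-4 + \frac{16}{3} \cdot \frac{1}{4}\right) + 3\right) \left(\left(-1\right)^{2} - 80\right) = \left(7 \left(-4 + \frac{4}{3}\right) + 3\right) \left(1 - 80\right) = \left(7 \left(- \frac{8}{3}\right) + 3\right) \left(-79\right) = \left(- \frac{56}{3} + 3\right) \left(-79\right) = \left(- \frac{47}{3}\right) \left(-79\right) = \frac{3713}{3}$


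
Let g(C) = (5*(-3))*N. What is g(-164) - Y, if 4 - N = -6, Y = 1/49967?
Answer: -7495051/49967 ≈ -150.00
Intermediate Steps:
Y = 1/49967 ≈ 2.0013e-5
N = 10 (N = 4 - 1*(-6) = 4 + 6 = 10)
g(C) = -150 (g(C) = (5*(-3))*10 = -15*10 = -150)
g(-164) - Y = -150 - 1*1/49967 = -150 - 1/49967 = -7495051/49967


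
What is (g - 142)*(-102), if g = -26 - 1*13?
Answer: 18462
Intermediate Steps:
g = -39 (g = -26 - 13 = -39)
(g - 142)*(-102) = (-39 - 142)*(-102) = -181*(-102) = 18462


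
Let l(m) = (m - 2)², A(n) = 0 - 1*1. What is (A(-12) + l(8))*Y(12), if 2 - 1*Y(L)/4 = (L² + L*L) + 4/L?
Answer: -120260/3 ≈ -40087.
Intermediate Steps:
A(n) = -1 (A(n) = 0 - 1 = -1)
l(m) = (-2 + m)²
Y(L) = 8 - 16/L - 8*L² (Y(L) = 8 - 4*((L² + L*L) + 4/L) = 8 - 4*((L² + L²) + 4/L) = 8 - 4*(2*L² + 4/L) = 8 + (-16/L - 8*L²) = 8 - 16/L - 8*L²)
(A(-12) + l(8))*Y(12) = (-1 + (-2 + 8)²)*(8 - 16/12 - 8*12²) = (-1 + 6²)*(8 - 16*1/12 - 8*144) = (-1 + 36)*(8 - 4/3 - 1152) = 35*(-3436/3) = -120260/3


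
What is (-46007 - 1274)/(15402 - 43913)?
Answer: 47281/28511 ≈ 1.6583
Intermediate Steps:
(-46007 - 1274)/(15402 - 43913) = -47281/(-28511) = -47281*(-1/28511) = 47281/28511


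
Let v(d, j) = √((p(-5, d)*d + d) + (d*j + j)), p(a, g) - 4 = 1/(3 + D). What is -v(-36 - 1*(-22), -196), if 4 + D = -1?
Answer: -√2485 ≈ -49.850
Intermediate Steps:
D = -5 (D = -4 - 1 = -5)
p(a, g) = 7/2 (p(a, g) = 4 + 1/(3 - 5) = 4 + 1/(-2) = 4 - ½ = 7/2)
v(d, j) = √(j + 9*d/2 + d*j) (v(d, j) = √((7*d/2 + d) + (d*j + j)) = √(9*d/2 + (j + d*j)) = √(j + 9*d/2 + d*j))
-v(-36 - 1*(-22), -196) = -√(4*(-196) + 18*(-36 - 1*(-22)) + 4*(-36 - 1*(-22))*(-196))/2 = -√(-784 + 18*(-36 + 22) + 4*(-36 + 22)*(-196))/2 = -√(-784 + 18*(-14) + 4*(-14)*(-196))/2 = -√(-784 - 252 + 10976)/2 = -√9940/2 = -2*√2485/2 = -√2485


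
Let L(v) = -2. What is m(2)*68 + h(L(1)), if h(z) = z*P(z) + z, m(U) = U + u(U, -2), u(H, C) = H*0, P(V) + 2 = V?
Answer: 142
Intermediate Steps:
P(V) = -2 + V
u(H, C) = 0
m(U) = U (m(U) = U + 0 = U)
h(z) = z + z*(-2 + z) (h(z) = z*(-2 + z) + z = z + z*(-2 + z))
m(2)*68 + h(L(1)) = 2*68 - 2*(-1 - 2) = 136 - 2*(-3) = 136 + 6 = 142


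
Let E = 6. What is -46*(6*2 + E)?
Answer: -828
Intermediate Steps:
-46*(6*2 + E) = -46*(6*2 + 6) = -46*(12 + 6) = -46*18 = -828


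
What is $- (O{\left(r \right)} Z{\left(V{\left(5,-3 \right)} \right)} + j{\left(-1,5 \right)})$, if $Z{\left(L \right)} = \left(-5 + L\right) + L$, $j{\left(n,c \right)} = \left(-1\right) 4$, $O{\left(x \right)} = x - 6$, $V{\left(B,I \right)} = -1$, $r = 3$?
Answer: $-17$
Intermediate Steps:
$O{\left(x \right)} = -6 + x$
$j{\left(n,c \right)} = -4$
$Z{\left(L \right)} = -5 + 2 L$
$- (O{\left(r \right)} Z{\left(V{\left(5,-3 \right)} \right)} + j{\left(-1,5 \right)}) = - (\left(-6 + 3\right) \left(-5 + 2 \left(-1\right)\right) - 4) = - (- 3 \left(-5 - 2\right) - 4) = - (\left(-3\right) \left(-7\right) - 4) = - (21 - 4) = \left(-1\right) 17 = -17$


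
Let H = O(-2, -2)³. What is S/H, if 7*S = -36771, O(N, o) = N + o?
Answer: 5253/64 ≈ 82.078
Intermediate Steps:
S = -5253 (S = (⅐)*(-36771) = -5253)
H = -64 (H = (-2 - 2)³ = (-4)³ = -64)
S/H = -5253/(-64) = -5253*(-1/64) = 5253/64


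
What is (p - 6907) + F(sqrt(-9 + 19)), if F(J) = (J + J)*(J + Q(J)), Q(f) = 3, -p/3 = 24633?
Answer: -80786 + 6*sqrt(10) ≈ -80767.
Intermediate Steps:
p = -73899 (p = -3*24633 = -73899)
F(J) = 2*J*(3 + J) (F(J) = (J + J)*(J + 3) = (2*J)*(3 + J) = 2*J*(3 + J))
(p - 6907) + F(sqrt(-9 + 19)) = (-73899 - 6907) + 2*sqrt(-9 + 19)*(3 + sqrt(-9 + 19)) = -80806 + 2*sqrt(10)*(3 + sqrt(10))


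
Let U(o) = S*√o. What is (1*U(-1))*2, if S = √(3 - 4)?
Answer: -2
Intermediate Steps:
S = I (S = √(-1) = I ≈ 1.0*I)
U(o) = I*√o
(1*U(-1))*2 = (1*(I*√(-1)))*2 = (1*(I*I))*2 = (1*(-1))*2 = -1*2 = -2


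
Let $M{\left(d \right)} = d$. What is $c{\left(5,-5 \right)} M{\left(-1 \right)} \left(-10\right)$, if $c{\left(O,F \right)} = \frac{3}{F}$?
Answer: $-6$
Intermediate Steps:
$c{\left(5,-5 \right)} M{\left(-1 \right)} \left(-10\right) = \frac{3}{-5} \left(-1\right) \left(-10\right) = 3 \left(- \frac{1}{5}\right) \left(-1\right) \left(-10\right) = \left(- \frac{3}{5}\right) \left(-1\right) \left(-10\right) = \frac{3}{5} \left(-10\right) = -6$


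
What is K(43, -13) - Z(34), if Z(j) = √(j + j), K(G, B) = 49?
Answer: 49 - 2*√17 ≈ 40.754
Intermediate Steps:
Z(j) = √2*√j (Z(j) = √(2*j) = √2*√j)
K(43, -13) - Z(34) = 49 - √2*√34 = 49 - 2*√17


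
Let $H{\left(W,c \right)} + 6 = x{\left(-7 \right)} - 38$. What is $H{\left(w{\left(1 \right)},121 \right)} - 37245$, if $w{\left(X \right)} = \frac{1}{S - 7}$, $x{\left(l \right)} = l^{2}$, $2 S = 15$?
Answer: $-37240$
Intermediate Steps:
$S = \frac{15}{2}$ ($S = \frac{1}{2} \cdot 15 = \frac{15}{2} \approx 7.5$)
$w{\left(X \right)} = 2$ ($w{\left(X \right)} = \frac{1}{\frac{15}{2} - 7} = \frac{1}{\frac{1}{2}} = 2$)
$H{\left(W,c \right)} = 5$ ($H{\left(W,c \right)} = -6 + \left(\left(-7\right)^{2} - 38\right) = -6 + \left(49 - 38\right) = -6 + 11 = 5$)
$H{\left(w{\left(1 \right)},121 \right)} - 37245 = 5 - 37245 = -37240$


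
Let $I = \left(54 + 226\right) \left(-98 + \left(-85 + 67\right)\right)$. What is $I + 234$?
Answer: $-32246$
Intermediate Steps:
$I = -32480$ ($I = 280 \left(-98 - 18\right) = 280 \left(-116\right) = -32480$)
$I + 234 = -32480 + 234 = -32246$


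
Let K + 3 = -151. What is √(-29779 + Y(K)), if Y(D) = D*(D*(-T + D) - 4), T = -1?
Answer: I*√3657711 ≈ 1912.5*I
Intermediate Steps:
K = -154 (K = -3 - 151 = -154)
Y(D) = D*(-4 + D*(1 + D)) (Y(D) = D*(D*(-1*(-1) + D) - 4) = D*(D*(1 + D) - 4) = D*(-4 + D*(1 + D)))
√(-29779 + Y(K)) = √(-29779 - 154*(-4 - 154 + (-154)²)) = √(-29779 - 154*(-4 - 154 + 23716)) = √(-29779 - 154*23558) = √(-29779 - 3627932) = √(-3657711) = I*√3657711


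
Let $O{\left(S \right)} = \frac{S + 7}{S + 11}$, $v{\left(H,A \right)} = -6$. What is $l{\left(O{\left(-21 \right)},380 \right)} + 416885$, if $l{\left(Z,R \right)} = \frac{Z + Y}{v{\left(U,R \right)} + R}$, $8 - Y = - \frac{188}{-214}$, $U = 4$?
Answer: $\frac{83414524209}{200090} \approx 4.1689 \cdot 10^{5}$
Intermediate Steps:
$O{\left(S \right)} = \frac{7 + S}{11 + S}$
$Y = \frac{762}{107}$ ($Y = 8 - - \frac{188}{-214} = 8 - \left(-188\right) \left(- \frac{1}{214}\right) = 8 - \frac{94}{107} = \frac{762}{107} \approx 7.1215$)
$l{\left(Z,R \right)} = \frac{\frac{762}{107} + Z}{-6 + R}$ ($l{\left(Z,R \right)} = \frac{Z + \frac{762}{107}}{-6 + R} = \frac{\frac{762}{107} + Z}{-6 + R}$)
$l{\left(O{\left(-21 \right)},380 \right)} + 416885 = \frac{\frac{762}{107} + \frac{7 - 21}{11 - 21}}{-6 + 380} + 416885 = \frac{\frac{762}{107} + \frac{1}{-10} \left(-14\right)}{374} + 416885 = \frac{\frac{762}{107} - - \frac{7}{5}}{374} + 416885 = \frac{\frac{762}{107} + \frac{7}{5}}{374} + 416885 = \frac{1}{374} \cdot \frac{4559}{535} + 416885 = \frac{4559}{200090} + 416885 = \frac{83414524209}{200090}$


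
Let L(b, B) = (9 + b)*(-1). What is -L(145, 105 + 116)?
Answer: 154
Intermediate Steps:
L(b, B) = -9 - b
-L(145, 105 + 116) = -(-9 - 1*145) = -(-9 - 145) = -1*(-154) = 154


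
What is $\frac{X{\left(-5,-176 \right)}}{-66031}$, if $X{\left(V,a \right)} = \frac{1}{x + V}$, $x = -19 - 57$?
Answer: $\frac{1}{5348511} \approx 1.8697 \cdot 10^{-7}$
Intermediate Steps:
$x = -76$
$X{\left(V,a \right)} = \frac{1}{-76 + V}$
$\frac{X{\left(-5,-176 \right)}}{-66031} = \frac{1}{\left(-76 - 5\right) \left(-66031\right)} = \frac{1}{-81} \left(- \frac{1}{66031}\right) = \left(- \frac{1}{81}\right) \left(- \frac{1}{66031}\right) = \frac{1}{5348511}$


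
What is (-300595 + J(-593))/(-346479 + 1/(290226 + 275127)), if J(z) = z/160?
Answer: 27191100859929/31341270733760 ≈ 0.86758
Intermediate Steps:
J(z) = z/160 (J(z) = z*(1/160) = z/160)
(-300595 + J(-593))/(-346479 + 1/(290226 + 275127)) = (-300595 + (1/160)*(-593))/(-346479 + 1/(290226 + 275127)) = (-300595 - 593/160)/(-346479 + 1/565353) = -48095793/(160*(-346479 + 1/565353)) = -48095793/(160*(-195882942086/565353)) = -48095793/160*(-565353/195882942086) = 27191100859929/31341270733760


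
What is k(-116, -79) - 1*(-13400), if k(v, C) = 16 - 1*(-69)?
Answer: 13485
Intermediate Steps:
k(v, C) = 85 (k(v, C) = 16 + 69 = 85)
k(-116, -79) - 1*(-13400) = 85 - 1*(-13400) = 85 + 13400 = 13485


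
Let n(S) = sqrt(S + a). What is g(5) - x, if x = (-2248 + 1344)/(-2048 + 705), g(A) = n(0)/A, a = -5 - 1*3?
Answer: -904/1343 + 2*I*sqrt(2)/5 ≈ -0.67312 + 0.56569*I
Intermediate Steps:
a = -8 (a = -5 - 3 = -8)
n(S) = sqrt(-8 + S) (n(S) = sqrt(S - 8) = sqrt(-8 + S))
g(A) = 2*I*sqrt(2)/A (g(A) = sqrt(-8 + 0)/A = sqrt(-8)/A = (2*I*sqrt(2))/A = 2*I*sqrt(2)/A)
x = 904/1343 (x = -904/(-1343) = -904*(-1/1343) = 904/1343 ≈ 0.67312)
g(5) - x = 2*I*sqrt(2)/5 - 1*904/1343 = 2*I*sqrt(2)*(1/5) - 904/1343 = 2*I*sqrt(2)/5 - 904/1343 = -904/1343 + 2*I*sqrt(2)/5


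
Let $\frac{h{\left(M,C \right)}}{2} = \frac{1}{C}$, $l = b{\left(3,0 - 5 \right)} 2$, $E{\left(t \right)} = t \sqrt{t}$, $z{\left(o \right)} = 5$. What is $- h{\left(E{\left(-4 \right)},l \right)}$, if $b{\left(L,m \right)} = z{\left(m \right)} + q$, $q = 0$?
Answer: $- \frac{1}{5} \approx -0.2$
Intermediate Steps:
$b{\left(L,m \right)} = 5$ ($b{\left(L,m \right)} = 5 + 0 = 5$)
$E{\left(t \right)} = t^{\frac{3}{2}}$
$l = 10$ ($l = 5 \cdot 2 = 10$)
$h{\left(M,C \right)} = \frac{2}{C}$
$- h{\left(E{\left(-4 \right)},l \right)} = - \frac{2}{10} = \left(-1\right) \frac{1}{5} = - \frac{1}{5}$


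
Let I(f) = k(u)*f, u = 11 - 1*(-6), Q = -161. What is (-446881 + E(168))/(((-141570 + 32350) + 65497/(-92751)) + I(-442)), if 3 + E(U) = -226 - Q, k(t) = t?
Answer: 41454966699/10827260731 ≈ 3.8288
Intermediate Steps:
u = 17 (u = 11 + 6 = 17)
E(U) = -68 (E(U) = -3 + (-226 - 1*(-161)) = -3 + (-226 + 161) = -3 - 65 = -68)
I(f) = 17*f
(-446881 + E(168))/(((-141570 + 32350) + 65497/(-92751)) + I(-442)) = (-446881 - 68)/(((-141570 + 32350) + 65497/(-92751)) + 17*(-442)) = -446949/((-109220 + 65497*(-1/92751)) - 7514) = -446949/((-109220 - 65497/92751) - 7514) = -446949/(-10130329717/92751 - 7514) = -446949/(-10827260731/92751) = -446949*(-92751/10827260731) = 41454966699/10827260731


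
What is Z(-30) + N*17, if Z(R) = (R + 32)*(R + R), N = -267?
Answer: -4659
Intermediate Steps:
Z(R) = 2*R*(32 + R) (Z(R) = (32 + R)*(2*R) = 2*R*(32 + R))
Z(-30) + N*17 = 2*(-30)*(32 - 30) - 267*17 = 2*(-30)*2 - 4539 = -120 - 4539 = -4659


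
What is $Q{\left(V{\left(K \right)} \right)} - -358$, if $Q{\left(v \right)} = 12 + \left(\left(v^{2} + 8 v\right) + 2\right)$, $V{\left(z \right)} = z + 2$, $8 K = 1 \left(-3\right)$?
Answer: $\frac{24809}{64} \approx 387.64$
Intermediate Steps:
$K = - \frac{3}{8}$ ($K = \frac{1 \left(-3\right)}{8} = \frac{1}{8} \left(-3\right) = - \frac{3}{8} \approx -0.375$)
$V{\left(z \right)} = 2 + z$
$Q{\left(v \right)} = 14 + v^{2} + 8 v$ ($Q{\left(v \right)} = 12 + \left(2 + v^{2} + 8 v\right) = 14 + v^{2} + 8 v$)
$Q{\left(V{\left(K \right)} \right)} - -358 = \left(14 + \left(2 - \frac{3}{8}\right)^{2} + 8 \left(2 - \frac{3}{8}\right)\right) - -358 = \left(14 + \left(\frac{13}{8}\right)^{2} + 8 \cdot \frac{13}{8}\right) + 358 = \left(14 + \frac{169}{64} + 13\right) + 358 = \frac{1897}{64} + 358 = \frac{24809}{64}$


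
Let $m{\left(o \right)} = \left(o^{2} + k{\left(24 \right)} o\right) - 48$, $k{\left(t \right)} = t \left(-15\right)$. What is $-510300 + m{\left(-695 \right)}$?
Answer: $222877$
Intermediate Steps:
$k{\left(t \right)} = - 15 t$
$m{\left(o \right)} = -48 + o^{2} - 360 o$ ($m{\left(o \right)} = \left(o^{2} + \left(-15\right) 24 o\right) - 48 = \left(o^{2} - 360 o\right) - 48 = -48 + o^{2} - 360 o$)
$-510300 + m{\left(-695 \right)} = -510300 - \left(-250152 - 483025\right) = -510300 + \left(-48 + 483025 + 250200\right) = -510300 + 733177 = 222877$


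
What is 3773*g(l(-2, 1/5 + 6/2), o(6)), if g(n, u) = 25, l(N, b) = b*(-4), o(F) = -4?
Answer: 94325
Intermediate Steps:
l(N, b) = -4*b
3773*g(l(-2, 1/5 + 6/2), o(6)) = 3773*25 = 94325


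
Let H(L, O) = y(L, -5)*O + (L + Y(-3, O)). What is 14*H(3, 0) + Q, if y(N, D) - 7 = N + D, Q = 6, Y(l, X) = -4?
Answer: -8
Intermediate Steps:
y(N, D) = 7 + D + N (y(N, D) = 7 + (N + D) = 7 + (D + N) = 7 + D + N)
H(L, O) = -4 + L + O*(2 + L) (H(L, O) = (7 - 5 + L)*O + (L - 4) = (2 + L)*O + (-4 + L) = O*(2 + L) + (-4 + L) = -4 + L + O*(2 + L))
14*H(3, 0) + Q = 14*(-4 + 3 + 0*(2 + 3)) + 6 = 14*(-4 + 3 + 0*5) + 6 = 14*(-4 + 3 + 0) + 6 = 14*(-1) + 6 = -14 + 6 = -8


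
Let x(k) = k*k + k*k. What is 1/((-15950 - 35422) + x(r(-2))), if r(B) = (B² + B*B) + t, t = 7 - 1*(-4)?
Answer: -1/50650 ≈ -1.9743e-5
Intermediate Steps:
t = 11 (t = 7 + 4 = 11)
r(B) = 11 + 2*B² (r(B) = (B² + B*B) + 11 = (B² + B²) + 11 = 2*B² + 11 = 11 + 2*B²)
x(k) = 2*k² (x(k) = k² + k² = 2*k²)
1/((-15950 - 35422) + x(r(-2))) = 1/((-15950 - 35422) + 2*(11 + 2*(-2)²)²) = 1/(-51372 + 2*(11 + 2*4)²) = 1/(-51372 + 2*(11 + 8)²) = 1/(-51372 + 2*19²) = 1/(-51372 + 2*361) = 1/(-51372 + 722) = 1/(-50650) = -1/50650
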